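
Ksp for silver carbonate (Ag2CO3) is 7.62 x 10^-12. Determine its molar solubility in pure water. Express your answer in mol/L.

Ag2CO3(s) ⇌ 2 Ag^+(aq) + CO3^2-(aq)
Ksp = [Ag^+]^2[CO3^2-]
With molar solubility s: [Ag^+] = 2s, [CO3^2-] = s.
Ksp = (2s)^2s = 4s^3
s = (7.62 x 10^-12 / 4)^(1/3) = 1.24 × 10^-4 M

s ≈ 1.24 x 10^-4 M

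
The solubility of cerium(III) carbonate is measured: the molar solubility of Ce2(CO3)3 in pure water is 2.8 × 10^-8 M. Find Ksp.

Ce2(CO3)3(s) ⇌ 2 Ce^3+(aq) + 3 CO3^2-(aq)
Let s = molar solubility. Then [Ce^3+] = 2s and [CO3^2-] = 3s.
Ksp = [Ce^3+]^2[CO3^2-]^3
So Ksp = (2s)^2 × (3s)^3 = 108s^5
With s = 2.8 × 10^-8: Ksp = 1.9 × 10^-36

Ksp ≈ 1.9 × 10^-36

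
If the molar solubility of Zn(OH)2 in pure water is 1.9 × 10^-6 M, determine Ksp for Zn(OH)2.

2.7e-17

Zn(OH)2(s) <=> Zn^2+(aq) + 2 OH^-(aq)
For each mole of Zn(OH)2 that dissolves: [Zn^2+] = s, [OH^-] = 2s.
Ksp = [Zn^2+][OH^-]^2
So Ksp = s × (2s)^2 = 4s^3
Ksp = 4 × (1.9 × 10^-6)^3 = 2.7 × 10^-17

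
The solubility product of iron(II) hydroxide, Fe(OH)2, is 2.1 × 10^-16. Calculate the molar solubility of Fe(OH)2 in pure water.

Fe(OH)2(s) ⇌ Fe^2+(aq) + 2 OH^-(aq)
Ksp = [Fe^2+][OH^-]^2
If s mol/L of Fe(OH)2 dissolves, [Fe^2+] = s and [OH^-] = 2s.
Substituting: Ksp = s(2s)^2 = 4s^3
s = (2.1 × 10^-16 / 4)^(1/3) = 3.7 × 10^-6 M

s ≈ 3.7 × 10^-6 M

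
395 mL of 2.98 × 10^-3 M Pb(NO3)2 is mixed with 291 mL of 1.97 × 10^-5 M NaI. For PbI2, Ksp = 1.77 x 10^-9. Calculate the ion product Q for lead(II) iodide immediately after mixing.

Total volume = 395 + 291 = 686 mL.
[Pb^2+] = 2.98 × 10^-3 × (395/686) = 1.716 × 10^-3 M
[I^-] = 1.97 × 10^-5 × (291/686) = 8.357 x 10^-6 M
PbI2(s) ⇌ Pb^2+(aq) + 2 I^-(aq), so Q = [Pb^2+][I^-]^2
Q = (1.716 x 10^-3)(8.357 × 10^-6)^2 = 1.20 × 10^-13
Q < Ksp, so no precipitate of PbI2 forms.

Q = 1.20 × 10^-13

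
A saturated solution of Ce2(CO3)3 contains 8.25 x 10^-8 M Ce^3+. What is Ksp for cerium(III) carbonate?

Ksp = 1.29 × 10^-35

Ce2(CO3)3(s) ⇌ 2 Ce^3+(aq) + 3 CO3^2-(aq)
Stoichiometry gives [CO3^2-] = (3/2)[Ce^3+] = 1.238 × 10^-7 M.
Ksp = [Ce^3+]^2[CO3^2-]^3
Ksp = (8.25 x 10^-8)^2 × (1.238 x 10^-7)^3 = 1.29 × 10^-35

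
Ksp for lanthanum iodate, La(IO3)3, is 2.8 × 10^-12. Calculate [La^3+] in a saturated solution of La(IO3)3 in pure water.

[La^3+] = 5.7 x 10^-4 M

La(IO3)3(s) <=> La^3+(aq) + 3 IO3^-(aq)
Ksp = [La^3+][IO3^-]^3
For each mole of La(IO3)3 that dissolves: [La^3+] = s, [IO3^-] = 3s.
Substituting: Ksp = s(3s)^3 = 27s^4
s = (2.8 × 10^-12 / 27)^(1/4) = 5.67 x 10^-4 M
[La^3+] = s = 5.7 × 10^-4 M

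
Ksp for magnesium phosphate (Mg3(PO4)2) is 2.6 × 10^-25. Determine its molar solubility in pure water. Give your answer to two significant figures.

s = 4.7 × 10^-6 M

Mg3(PO4)2(s) ⇌ 3 Mg^2+(aq) + 2 PO4^3-(aq)
Ksp = [Mg^2+]^3[PO4^3-]^2
If s mol/L of Mg3(PO4)2 dissolves, [Mg^2+] = 3s and [PO4^3-] = 2s.
Substituting: Ksp = (3s)^3(2s)^2 = 108s^5
s = (2.6 × 10^-25 / 108)^(1/5) = 4.7 x 10^-6 M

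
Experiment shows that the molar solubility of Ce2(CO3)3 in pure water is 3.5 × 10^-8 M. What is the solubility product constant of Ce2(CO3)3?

Ce2(CO3)3(s) ⇌ 2 Ce^3+ + 3 CO3^2-
With molar solubility s: [Ce^3+] = 2s, [CO3^2-] = 3s.
Ksp = [Ce^3+]^2[CO3^2-]^3
So Ksp = (2s)^2 × (3s)^3 = 108s^5
Ksp = 108 × (3.5 × 10^-8)^5 = 5.7 x 10^-36

Ksp = 5.7e-36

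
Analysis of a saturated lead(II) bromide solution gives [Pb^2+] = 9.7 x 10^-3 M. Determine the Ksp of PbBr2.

PbBr2(s) ⇌ Pb^2+(aq) + 2 Br^-(aq)
Stoichiometry gives [Br^-] = (2/1)[Pb^2+] = 1.94 × 10^-2 M.
Ksp = [Pb^2+][Br^-]^2
Ksp = 9.7 × 10^-3 × (1.94 × 10^-2)^2 = 3.7 x 10^-6

3.7 x 10^-6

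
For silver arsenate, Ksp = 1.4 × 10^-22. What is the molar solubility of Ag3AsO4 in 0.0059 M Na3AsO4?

Ag3AsO4(s) ⇌ 3 Ag^+(aq) + AsO4^3-(aq)
Ksp = [Ag^+]^3[AsO4^3-]
Let s = moles of Ag3AsO4 that dissolve per litre. [Ag^+] = 3s, [AsO4^3-] = 0.0059 + s ≈ 0.0059 (common-ion effect: AsO4^3- is already 0.0059 M).
Ksp ≈ (3s)^3 × 0.0059
s = 9.6 × 10^-8 M
Check: s = 9.6 x 10^-8 ≪ 0.0059, so the approximation is valid.

9.6 x 10^-8 M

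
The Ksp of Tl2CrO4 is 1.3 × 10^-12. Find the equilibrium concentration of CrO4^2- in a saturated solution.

Tl2CrO4(s) ⇌ 2 Tl^+ + CrO4^2-
Ksp = [Tl^+]^2[CrO4^2-]
If s mol/L of Tl2CrO4 dissolves, [Tl^+] = 2s and [CrO4^2-] = s.
So Ksp = (2s)^2 × s = 4s^3
s^3 = 1.3 × 10^-12 / 4, so s = 6.88 x 10^-5 M
[CrO4^2-] = s = 6.9 × 10^-5 M

[CrO4^2-] ≈ 6.9e-5 M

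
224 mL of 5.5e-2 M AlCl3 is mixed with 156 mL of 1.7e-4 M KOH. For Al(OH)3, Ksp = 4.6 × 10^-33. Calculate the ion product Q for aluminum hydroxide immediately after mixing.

Q ≈ 1.1 × 10^-14

Total volume = 224 + 156 = 380 mL.
[Al^3+] = 5.5 x 10^-2 × (224/380) = 3.24 x 10^-2 M
[OH^-] = 1.7 × 10^-4 × (156/380) = 6.98 x 10^-5 M
Al(OH)3(s) <=> Al^3+(aq) + 3 OH^-(aq), so Q = [Al^3+][OH^-]^3
Q = (3.24 × 10^-2)(6.98 x 10^-5)^3 = 1.1 × 10^-14
Q > Ksp, so Al(OH)3 will precipitate.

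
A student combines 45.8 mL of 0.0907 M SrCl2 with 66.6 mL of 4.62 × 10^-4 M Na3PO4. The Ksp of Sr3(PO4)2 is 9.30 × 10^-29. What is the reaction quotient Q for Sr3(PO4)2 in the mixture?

Total volume = 45.8 + 66.6 = 112.4 mL.
[Sr^2+] = 9.07 × 10^-2 × (45.8/112.4) = 3.696 × 10^-2 M
[PO4^3-] = 4.62 x 10^-4 × (66.6/112.4) = 2.737 × 10^-4 M
Sr3(PO4)2(s) <=> 3 Sr^2+(aq) + 2 PO4^3-(aq), so Q = [Sr^2+]^3[PO4^3-]^2
Q = (3.696 × 10^-2)^3(2.737 x 10^-4)^2 = 3.78 × 10^-12
Q > Ksp, so Sr3(PO4)2 will precipitate.

3.78e-12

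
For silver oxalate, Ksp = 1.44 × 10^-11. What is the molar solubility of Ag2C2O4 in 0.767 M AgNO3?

2.45 x 10^-11 M

Ag2C2O4(s) ⇌ 2 Ag^+ + C2O4^2-
Ksp = [Ag^+]^2[C2O4^2-]
If s mol/L dissolves here, [Ag^+] = 0.767 + 2s ≈ 0.767, [C2O4^2-] = s (since Ag^+ from AgNO3 dominates).
Ksp ≈ (0.767)^2 × s
s = 2.45 x 10^-11 M
Check: 2s = 4.9 × 10^-11 ≪ 0.767, so the approximation is valid.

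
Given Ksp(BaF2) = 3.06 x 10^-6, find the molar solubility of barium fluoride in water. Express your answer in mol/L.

BaF2(s) <=> Ba^2+ + 2 F^-
Ksp = [Ba^2+][F^-]^2
With molar solubility s: [Ba^2+] = s, [F^-] = 2s.
Ksp = s(2s)^2 = 4s^3
Solving, s = (3.06 x 10^-6/4)^(1/3) = 9.15 x 10^-3 M

s ≈ 9.15e-3 M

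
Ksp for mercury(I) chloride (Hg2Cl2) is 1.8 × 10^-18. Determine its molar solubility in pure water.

Hg2Cl2(s) ⇌ Hg2^2+(aq) + 2 Cl^-(aq)
Ksp = [Hg2^2+][Cl^-]^2
With molar solubility s: [Hg2^2+] = s, [Cl^-] = 2s.
Substituting: Ksp = s(2s)^2 = 4s^3
s^3 = 1.8 × 10^-18 / 4, so s = 7.7 × 10^-7 M

7.7 × 10^-7 M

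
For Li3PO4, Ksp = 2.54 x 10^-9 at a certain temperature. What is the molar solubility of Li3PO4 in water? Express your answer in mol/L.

Li3PO4(s) ⇌ 3 Li^+ + PO4^3-
Ksp = [Li^+]^3[PO4^3-]
With molar solubility s: [Li^+] = 3s, [PO4^3-] = s.
Ksp = (3s)^3s = 27s^4
s^4 = 2.54 x 10^-9 / 27, so s = 3.11 × 10^-3 M

s ≈ 3.11e-3 M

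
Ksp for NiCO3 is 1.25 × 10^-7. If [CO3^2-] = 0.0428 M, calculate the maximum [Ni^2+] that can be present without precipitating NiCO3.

NiCO3(s) <=> Ni^2+ + CO3^2-
Ksp = [Ni^2+][CO3^2-]
Precipitation begins when Q = Ksp. With [CO3^2-] = 0.0428 M:
1.25 × 10^-7 = (0.0428) × [Ni^2+]
[Ni^2+] = (1.25 × 10^-7 / 4.28 x 10^-2) = 2.92 x 10^-6 M

2.92 x 10^-6 M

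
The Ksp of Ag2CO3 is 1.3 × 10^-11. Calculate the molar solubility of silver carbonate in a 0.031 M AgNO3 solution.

Ag2CO3(s) ⇌ 2 Ag^+(aq) + CO3^2-(aq)
Ksp = [Ag^+]^2[CO3^2-]
Let s be the molar solubility in this solution. [Ag^+] = 0.031 + 2s ≈ 0.031, [CO3^2-] = s (common-ion effect: Ag^+ is already 0.031 M).
Ksp ≈ (0.031)^2 × s
s = 1.4 × 10^-8 M
Check: 2s = 2.7 × 10^-8 ≪ 0.031, so the approximation is valid.

1.4 × 10^-8 M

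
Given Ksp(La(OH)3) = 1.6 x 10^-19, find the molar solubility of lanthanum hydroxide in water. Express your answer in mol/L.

s ≈ 8.8e-6 M

La(OH)3(s) ⇌ La^3+(aq) + 3 OH^-(aq)
Ksp = [La^3+][OH^-]^3
Let s = molar solubility. Then [La^3+] = s and [OH^-] = 3s.
Ksp = s(3s)^3 = 27s^4
Solving, s = (1.6 x 10^-19/27)^(1/4) = 8.8 × 10^-6 M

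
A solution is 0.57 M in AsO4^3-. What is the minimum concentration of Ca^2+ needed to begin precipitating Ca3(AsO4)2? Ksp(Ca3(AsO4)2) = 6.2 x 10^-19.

[Ca^2+] = 1.2 x 10^-6 M

Ca3(AsO4)2(s) ⇌ 3 Ca^2+ + 2 AsO4^3-
Ksp = [Ca^2+]^3[AsO4^3-]^2
Precipitation begins when Q = Ksp. With [AsO4^3-] = 0.57 M:
6.2 x 10^-19 = (0.57)^2 × [Ca^2+]^3
[Ca^2+] = (6.2 x 10^-19 / 3.25 × 10^-1)^(1/3) = 1.2 × 10^-6 M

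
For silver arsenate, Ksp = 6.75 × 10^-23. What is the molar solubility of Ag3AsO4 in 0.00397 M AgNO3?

Ag3AsO4(s) ⇌ 3 Ag^+(aq) + AsO4^3-(aq)
Ksp = [Ag^+]^3[AsO4^3-]
Let s be the molar solubility in this solution. [Ag^+] = 0.00397 + 3s ≈ 0.00397, [AsO4^3-] = s (Ksp is small, so little additional dissolves).
Ksp ≈ (0.00397)^3 × s
s = 1.08 x 10^-15 M
Check: 3s = 3.2 × 10^-15 ≪ 0.00397, so the approximation is valid.

s = 1.08e-15 M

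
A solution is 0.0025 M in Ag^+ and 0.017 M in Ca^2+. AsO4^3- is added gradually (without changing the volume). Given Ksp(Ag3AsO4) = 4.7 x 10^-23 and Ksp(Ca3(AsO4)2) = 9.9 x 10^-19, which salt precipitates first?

Precipitation of each salt starts when its ion product equals its Ksp.
For Ag3AsO4: 4.7 x 10^-23 = (0.0025)^3 × [AsO4^3-]  ⇒  [AsO4^3-] = 3.0 × 10^-15 M.
For Ca3(AsO4)2: 9.9 x 10^-19 = (0.017)^3 × [AsO4^3-]^2  ⇒  [AsO4^3-] = 4.5 × 10^-7 M.
The salt with the lower threshold [AsO4^3-] precipitates first: Ag3AsO4.

Ag3AsO4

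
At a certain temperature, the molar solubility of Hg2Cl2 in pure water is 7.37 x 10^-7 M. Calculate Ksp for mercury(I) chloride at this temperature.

Ksp ≈ 1.60e-18

Hg2Cl2(s) ⇌ Hg2^2+(aq) + 2 Cl^-(aq)
With molar solubility s: [Hg2^2+] = s, [Cl^-] = 2s.
Ksp = [Hg2^2+][Cl^-]^2
Ksp = s(2s)^2 = 4s^3
Ksp = 4 × (7.37 × 10^-7)^3 = 1.60 × 10^-18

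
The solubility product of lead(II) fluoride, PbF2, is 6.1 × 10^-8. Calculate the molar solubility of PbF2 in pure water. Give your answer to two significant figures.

PbF2(s) ⇌ Pb^2+ + 2 F^-
Ksp = [Pb^2+][F^-]^2
If s mol/L of PbF2 dissolves, [Pb^2+] = s and [F^-] = 2s.
Ksp = s(2s)^2 = 4s^3
Solving, s = (6.1 × 10^-8/4)^(1/3) = 2.5 × 10^-3 M

s = 2.5 × 10^-3 M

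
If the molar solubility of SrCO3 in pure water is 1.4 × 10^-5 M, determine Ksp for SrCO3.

Ksp ≈ 2.0 × 10^-10

SrCO3(s) <=> Sr^2+ + CO3^2-
For each mole of SrCO3 that dissolves: [Sr^2+] = s, [CO3^2-] = s.
Ksp = [Sr^2+][CO3^2-]
Ksp = s × s = s^2
Ksp = (1.4 × 10^-5)^2 = 2.0 × 10^-10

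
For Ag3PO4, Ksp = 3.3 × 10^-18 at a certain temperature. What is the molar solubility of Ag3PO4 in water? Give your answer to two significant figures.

Ag3PO4(s) ⇌ 3 Ag^+(aq) + PO4^3-(aq)
Ksp = [Ag^+]^3[PO4^3-]
Let s = molar solubility. Then [Ag^+] = 3s and [PO4^3-] = s.
Ksp = (3s)^3s = 27s^4
s = (3.3 × 10^-18 / 27)^(1/4) = 1.9 × 10^-5 M

s = 1.9e-5 M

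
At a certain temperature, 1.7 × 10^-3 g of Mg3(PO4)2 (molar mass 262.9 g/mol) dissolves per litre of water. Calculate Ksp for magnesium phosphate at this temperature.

1.2e-24

Molar solubility s = (1.7 x 10^-3 g/L) / (262.9 g/mol) = 6.47 × 10^-6 M.
Mg3(PO4)2(s) ⇌ 3 Mg^2+(aq) + 2 PO4^3-(aq)
Let s = molar solubility. Then [Mg^2+] = 3s and [PO4^3-] = 2s.
Ksp = [Mg^2+]^3[PO4^3-]^2
Substituting: Ksp = (3s)^3(2s)^2 = 108s^5
With s = 6.47 × 10^-6: Ksp = 1.2 x 10^-24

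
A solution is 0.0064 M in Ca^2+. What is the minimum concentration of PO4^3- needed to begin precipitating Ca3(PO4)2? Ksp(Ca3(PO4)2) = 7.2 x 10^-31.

[PO4^3-] = 1.7 × 10^-12 M

Ca3(PO4)2(s) ⇌ 3 Ca^2+(aq) + 2 PO4^3-(aq)
Ksp = [Ca^2+]^3[PO4^3-]^2
Precipitation begins when Q = Ksp. With [Ca^2+] = 0.0064 M:
7.2 x 10^-31 = (0.0064)^3 × [PO4^3-]^2
[PO4^3-] = (7.2 x 10^-31 / 2.62 x 10^-7)^(1/2) = 1.7 x 10^-12 M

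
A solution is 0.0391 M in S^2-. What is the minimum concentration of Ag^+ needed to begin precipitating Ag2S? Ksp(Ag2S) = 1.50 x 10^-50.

Ag2S(s) ⇌ 2 Ag^+ + S^2-
Ksp = [Ag^+]^2[S^2-]
Precipitation begins when Q = Ksp. With [S^2-] = 0.0391 M:
1.50 x 10^-50 = (0.0391) × [Ag^+]^2
[Ag^+] = (1.50 x 10^-50 / 3.91 x 10^-2)^(1/2) = 6.19 × 10^-25 M

6.19 x 10^-25 M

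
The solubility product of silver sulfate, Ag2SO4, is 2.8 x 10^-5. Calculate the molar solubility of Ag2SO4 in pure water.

s = 1.9e-2 M

Ag2SO4(s) ⇌ 2 Ag^+(aq) + SO4^2-(aq)
Ksp = [Ag^+]^2[SO4^2-]
For each mole of Ag2SO4 that dissolves: [Ag^+] = 2s, [SO4^2-] = s.
Ksp = (2s)^2s = 4s^3
s = (2.8 x 10^-5 / 4)^(1/3) = 1.9 × 10^-2 M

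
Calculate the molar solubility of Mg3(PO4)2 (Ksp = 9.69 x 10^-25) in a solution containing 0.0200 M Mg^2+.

Mg3(PO4)2(s) <=> 3 Mg^2+(aq) + 2 PO4^3-(aq)
Ksp = [Mg^2+]^3[PO4^3-]^2
Let s be the molar solubility in this solution. [Mg^2+] = 0.0200 + 3s ≈ 0.0200, [PO4^3-] = 2s (Ksp is small, so little additional dissolves).
Ksp ≈ (0.0200)^3 × (2s)^2
s = 1.74 × 10^-10 M
Check: 3s = 5.2 × 10^-10 ≪ 0.0200, so the approximation is valid.

1.74 × 10^-10 M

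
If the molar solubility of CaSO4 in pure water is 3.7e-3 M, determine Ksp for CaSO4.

CaSO4(s) <=> Ca^2+ + SO4^2-
With molar solubility s: [Ca^2+] = s, [SO4^2-] = s.
Ksp = [Ca^2+][SO4^2-]
Ksp = s × s = s^2
Ksp = (3.7 × 10^-3)^2 = 1.4 x 10^-5

Ksp ≈ 1.4 × 10^-5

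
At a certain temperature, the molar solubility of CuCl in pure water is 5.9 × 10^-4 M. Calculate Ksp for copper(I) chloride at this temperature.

CuCl(s) <=> Cu^+(aq) + Cl^-(aq)
If s mol/L of CuCl dissolves, [Cu^+] = s and [Cl^-] = s.
Ksp = [Cu^+][Cl^-]
Ksp = (s)(s) = s^2
With s = 5.9 × 10^-4: Ksp = 3.5 × 10^-7

Ksp ≈ 3.5 × 10^-7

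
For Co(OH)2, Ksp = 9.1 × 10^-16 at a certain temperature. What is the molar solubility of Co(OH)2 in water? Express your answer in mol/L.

s ≈ 6.1 × 10^-6 M

Co(OH)2(s) ⇌ Co^2+(aq) + 2 OH^-(aq)
Ksp = [Co^2+][OH^-]^2
If s mol/L of Co(OH)2 dissolves, [Co^2+] = s and [OH^-] = 2s.
Substituting: Ksp = s(2s)^2 = 4s^3
s = (9.1 × 10^-16 / 4)^(1/3) = 6.1 x 10^-6 M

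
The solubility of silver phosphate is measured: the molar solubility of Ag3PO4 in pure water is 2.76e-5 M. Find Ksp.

1.57 × 10^-17

Ag3PO4(s) <=> 3 Ag^+ + PO4^3-
If s mol/L of Ag3PO4 dissolves, [Ag^+] = 3s and [PO4^3-] = s.
Ksp = [Ag^+]^3[PO4^3-]
Substituting: Ksp = (3s)^3s = 27s^4
With s = 2.76 × 10^-5: Ksp = 1.57 × 10^-17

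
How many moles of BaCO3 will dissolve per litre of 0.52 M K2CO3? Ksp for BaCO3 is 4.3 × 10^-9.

BaCO3(s) <=> Ba^2+(aq) + CO3^2-(aq)
Ksp = [Ba^2+][CO3^2-]
Let s = moles of BaCO3 that dissolve per litre. [Ba^2+] = s, [CO3^2-] = 0.52 + s ≈ 0.52 (Ksp is small, so little additional dissolves).
Ksp ≈ s × 0.52
s = 8.3 x 10^-9 M
Check: s = 8.3 × 10^-9 ≪ 0.52, so the approximation is valid.

s ≈ 8.3e-9 M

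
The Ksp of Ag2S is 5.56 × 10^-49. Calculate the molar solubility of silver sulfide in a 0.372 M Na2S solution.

Ag2S(s) ⇌ 2 Ag^+ + S^2-
Ksp = [Ag^+]^2[S^2-]
If s mol/L dissolves here, [Ag^+] = 2s, [S^2-] = 0.372 + s ≈ 0.372 (common-ion effect: S^2- is already 0.372 M).
Ksp ≈ (2s)^2 × 0.372
s = 6.11 × 10^-25 M
Check: s = 6.1 × 10^-25 ≪ 0.372, so the approximation is valid.

6.11 x 10^-25 M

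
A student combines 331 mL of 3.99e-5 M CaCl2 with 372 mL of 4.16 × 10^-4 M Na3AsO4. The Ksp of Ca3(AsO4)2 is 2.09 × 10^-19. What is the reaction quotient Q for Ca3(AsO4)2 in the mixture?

Total volume = 331 + 372 = 703 mL.
[Ca^2+] = 3.99 x 10^-5 × (331/703) = 1.879 x 10^-5 M
[AsO4^3-] = 4.16 x 10^-4 × (372/703) = 2.201 x 10^-4 M
Ca3(AsO4)2(s) <=> 3 Ca^2+(aq) + 2 AsO4^3-(aq), so Q = [Ca^2+]^3[AsO4^3-]^2
Q = (1.879 × 10^-5)^3(2.201 × 10^-4)^2 = 3.21 x 10^-22
Q < Ksp, so no precipitate of Ca3(AsO4)2 forms.

3.21 × 10^-22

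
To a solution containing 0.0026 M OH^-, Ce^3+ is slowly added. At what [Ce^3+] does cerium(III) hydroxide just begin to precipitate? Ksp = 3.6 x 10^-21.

[Ce^3+] ≈ 2.0 × 10^-13 M

Ce(OH)3(s) ⇌ Ce^3+(aq) + 3 OH^-(aq)
Ksp = [Ce^3+][OH^-]^3
Precipitation begins when Q = Ksp. With [OH^-] = 0.0026 M:
3.6 x 10^-21 = (0.0026)^3 × [Ce^3+]
[Ce^3+] = (3.6 x 10^-21 / 1.76 x 10^-8) = 2.0 × 10^-13 M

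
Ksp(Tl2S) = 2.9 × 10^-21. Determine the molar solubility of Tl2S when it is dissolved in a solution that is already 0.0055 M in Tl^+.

Tl2S(s) <=> 2 Tl^+ + S^2-
Ksp = [Tl^+]^2[S^2-]
If s mol/L dissolves here, [Tl^+] = 0.0055 + 2s ≈ 0.0055, [S^2-] = s (since the Tl^+ already present dominates).
Ksp ≈ (0.0055)^2 × s
s = 9.6 × 10^-17 M
Check: 2s = 1.9 × 10^-16 ≪ 0.0055, so the approximation is valid.

s ≈ 9.6 × 10^-17 M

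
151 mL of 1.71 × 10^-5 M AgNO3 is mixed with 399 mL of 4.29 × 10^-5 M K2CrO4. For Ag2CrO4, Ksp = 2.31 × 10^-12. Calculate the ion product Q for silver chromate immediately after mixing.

Total volume = 151 + 399 = 550 mL.
[Ag^+] = 1.71 x 10^-5 × (151/550) = 4.695 × 10^-6 M
[CrO4^2-] = 4.29 × 10^-5 × (399/550) = 3.112 x 10^-5 M
Ag2CrO4(s) ⇌ 2 Ag^+ + CrO4^2-, so Q = [Ag^+]^2[CrO4^2-]
Q = (4.695 x 10^-6)^2(3.112 × 10^-5) = 6.86 × 10^-16
Q < Ksp, so no precipitate of Ag2CrO4 forms.

Q ≈ 6.86 × 10^-16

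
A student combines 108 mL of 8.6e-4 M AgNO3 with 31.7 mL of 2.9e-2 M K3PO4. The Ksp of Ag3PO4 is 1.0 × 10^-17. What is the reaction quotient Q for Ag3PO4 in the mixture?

Q ≈ 1.9 × 10^-12

Total volume = 108 + 31.7 = 139.7 mL.
[Ag^+] = 8.6 × 10^-4 × (108/139.7) = 6.65 x 10^-4 M
[PO4^3-] = 2.9 × 10^-2 × (31.7/139.7) = 6.58 × 10^-3 M
Ag3PO4(s) ⇌ 3 Ag^+ + PO4^3-, so Q = [Ag^+]^3[PO4^3-]
Q = (6.65 x 10^-4)^3(6.58 × 10^-3) = 1.9 x 10^-12
Q > Ksp, so Ag3PO4 will precipitate.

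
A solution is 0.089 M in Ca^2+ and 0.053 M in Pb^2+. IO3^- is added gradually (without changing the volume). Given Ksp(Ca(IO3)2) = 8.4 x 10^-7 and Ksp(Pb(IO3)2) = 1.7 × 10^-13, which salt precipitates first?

Each salt begins to precipitate when Q = Ksp, i.e. when [IO3^-] reaches its threshold.
For Ca(IO3)2: 8.4 x 10^-7 = 0.089 × [IO3^-]^2  ⇒  [IO3^-] = 3.1 × 10^-3 M.
For Pb(IO3)2: 1.7 × 10^-13 = 0.053 × [IO3^-]^2  ⇒  [IO3^-] = 1.8 × 10^-6 M.
The salt with the lower threshold [IO3^-] precipitates first: Pb(IO3)2.

Pb(IO3)2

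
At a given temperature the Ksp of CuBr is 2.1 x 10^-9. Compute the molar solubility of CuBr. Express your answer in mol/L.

4.6 × 10^-5 M

CuBr(s) ⇌ Cu^+ + Br^-
Ksp = [Cu^+][Br^-]
With molar solubility s: [Cu^+] = s, [Br^-] = s.
Ksp = s × s = s^2
s = (2.1 x 10^-9)^(1/2) = 4.6 x 10^-5 M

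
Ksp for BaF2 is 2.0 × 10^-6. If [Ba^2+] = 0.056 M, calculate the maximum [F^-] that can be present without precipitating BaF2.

[F^-] = 6.0e-3 M

BaF2(s) ⇌ Ba^2+ + 2 F^-
Ksp = [Ba^2+][F^-]^2
Precipitation begins when Q = Ksp. With [Ba^2+] = 0.056 M:
2.0 × 10^-6 = (0.056) × [F^-]^2
[F^-] = (2.0 × 10^-6 / 5.6 × 10^-2)^(1/2) = 6.0 x 10^-3 M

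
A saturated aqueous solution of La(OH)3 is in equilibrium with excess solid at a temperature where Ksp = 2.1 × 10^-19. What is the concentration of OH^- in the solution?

2.8 × 10^-5 M

La(OH)3(s) ⇌ La^3+(aq) + 3 OH^-(aq)
Ksp = [La^3+][OH^-]^3
If s mol/L of La(OH)3 dissolves, [La^3+] = s and [OH^-] = 3s.
So Ksp = s × (3s)^3 = 27s^4
s = (2.1 × 10^-19 / 27)^(1/4) = 9.39 × 10^-6 M
[OH^-] = 3s = 2.8 × 10^-5 M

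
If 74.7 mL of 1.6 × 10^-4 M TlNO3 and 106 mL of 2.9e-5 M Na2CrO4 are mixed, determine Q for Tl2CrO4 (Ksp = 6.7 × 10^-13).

Q ≈ 7.4 x 10^-14

Total volume = 74.7 + 106 = 180.7 mL.
[Tl^+] = 1.6 × 10^-4 × (74.7/180.7) = 6.61 × 10^-5 M
[CrO4^2-] = 2.9 x 10^-5 × (106/180.7) = 1.70 × 10^-5 M
Tl2CrO4(s) ⇌ 2 Tl^+(aq) + CrO4^2-(aq), so Q = [Tl^+]^2[CrO4^2-]
Q = (6.61 x 10^-5)^2(1.70 × 10^-5) = 7.4 x 10^-14
Q < Ksp, so no precipitate of Tl2CrO4 forms.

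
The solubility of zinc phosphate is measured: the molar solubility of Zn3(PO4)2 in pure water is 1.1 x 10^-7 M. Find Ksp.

Zn3(PO4)2(s) <=> 3 Zn^2+ + 2 PO4^3-
If s mol/L of Zn3(PO4)2 dissolves, [Zn^2+] = 3s and [PO4^3-] = 2s.
Ksp = [Zn^2+]^3[PO4^3-]^2
Substituting: Ksp = (3s)^3(2s)^2 = 108s^5
Ksp = 108 × (1.1 x 10^-7)^5 = 1.7 × 10^-33

Ksp = 1.7e-33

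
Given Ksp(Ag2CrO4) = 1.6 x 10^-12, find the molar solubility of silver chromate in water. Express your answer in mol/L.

7.4 × 10^-5 M

Ag2CrO4(s) <=> 2 Ag^+ + CrO4^2-
Ksp = [Ag^+]^2[CrO4^2-]
For each mole of Ag2CrO4 that dissolves: [Ag^+] = 2s, [CrO4^2-] = s.
Ksp = (2s)^2s = 4s^3
s^3 = 1.6 x 10^-12 / 4, so s = 7.4 x 10^-5 M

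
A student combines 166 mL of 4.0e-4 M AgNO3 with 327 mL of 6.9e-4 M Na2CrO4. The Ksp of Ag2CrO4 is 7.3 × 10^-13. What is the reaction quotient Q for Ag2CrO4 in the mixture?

Total volume = 166 + 327 = 493 mL.
[Ag^+] = 4.0 × 10^-4 × (166/493) = 1.35 × 10^-4 M
[CrO4^2-] = 6.9 × 10^-4 × (327/493) = 4.58 × 10^-4 M
Ag2CrO4(s) ⇌ 2 Ag^+ + CrO4^2-, so Q = [Ag^+]^2[CrO4^2-]
Q = (1.35 × 10^-4)^2(4.58 × 10^-4) = 8.3 × 10^-12
Q > Ksp, so Ag2CrO4 will precipitate.

Q = 8.3 × 10^-12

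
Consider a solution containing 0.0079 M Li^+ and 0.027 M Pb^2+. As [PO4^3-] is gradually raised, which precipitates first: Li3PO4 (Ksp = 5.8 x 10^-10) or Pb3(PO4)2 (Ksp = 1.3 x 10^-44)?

Pb3(PO4)2

Precipitation of each salt starts when its ion product equals its Ksp.
For Li3PO4: 5.8 x 10^-10 = (0.0079)^3 × [PO4^3-]  ⇒  [PO4^3-] = 1.2 x 10^-3 M.
For Pb3(PO4)2: 1.3 x 10^-44 = (0.027)^3 × [PO4^3-]^2  ⇒  [PO4^3-] = 2.6 × 10^-20 M.
The salt with the lower threshold [PO4^3-] precipitates first: Pb3(PO4)2.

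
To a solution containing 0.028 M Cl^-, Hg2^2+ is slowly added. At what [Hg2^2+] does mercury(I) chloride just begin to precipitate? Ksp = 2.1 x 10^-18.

[Hg2^2+] = 2.7 × 10^-15 M

Hg2Cl2(s) ⇌ Hg2^2+(aq) + 2 Cl^-(aq)
Ksp = [Hg2^2+][Cl^-]^2
Precipitation begins when Q = Ksp. With [Cl^-] = 0.028 M:
2.1 x 10^-18 = (0.028)^2 × [Hg2^2+]
[Hg2^2+] = (2.1 x 10^-18 / 7.84 × 10^-4) = 2.7 × 10^-15 M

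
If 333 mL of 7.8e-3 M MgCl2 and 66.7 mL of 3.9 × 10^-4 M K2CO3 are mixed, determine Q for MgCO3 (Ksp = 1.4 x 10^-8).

Q = 4.2e-7

Total volume = 333 + 66.7 = 399.7 mL.
[Mg^2+] = 7.8 x 10^-3 × (333/399.7) = 6.50 × 10^-3 M
[CO3^2-] = 3.9 × 10^-4 × (66.7/399.7) = 6.51 × 10^-5 M
MgCO3(s) ⇌ Mg^2+(aq) + CO3^2-(aq), so Q = [Mg^2+][CO3^2-]
Q = (6.50 x 10^-3)(6.51 x 10^-5) = 4.2 × 10^-7
Q > Ksp, so MgCO3 will precipitate.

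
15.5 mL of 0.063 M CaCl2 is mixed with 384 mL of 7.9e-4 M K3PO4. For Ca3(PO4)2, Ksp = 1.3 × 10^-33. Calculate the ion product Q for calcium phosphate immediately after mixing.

8.4 × 10^-15

Total volume = 15.5 + 384 = 399.5 mL.
[Ca^2+] = 6.3 × 10^-2 × (15.5/399.5) = 2.44 × 10^-3 M
[PO4^3-] = 7.9 × 10^-4 × (384/399.5) = 7.59 × 10^-4 M
Ca3(PO4)2(s) ⇌ 3 Ca^2+(aq) + 2 PO4^3-(aq), so Q = [Ca^2+]^3[PO4^3-]^2
Q = (2.44 x 10^-3)^3(7.59 × 10^-4)^2 = 8.4 × 10^-15
Q > Ksp, so Ca3(PO4)2 will precipitate.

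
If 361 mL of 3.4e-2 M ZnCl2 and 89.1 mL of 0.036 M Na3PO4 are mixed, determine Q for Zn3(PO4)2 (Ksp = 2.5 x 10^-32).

Q = 1.0e-9

Total volume = 361 + 89.1 = 450.1 mL.
[Zn^2+] = 3.4 × 10^-2 × (361/450.1) = 2.73 x 10^-2 M
[PO4^3-] = 3.6 x 10^-2 × (89.1/450.1) = 7.13 × 10^-3 M
Zn3(PO4)2(s) ⇌ 3 Zn^2+(aq) + 2 PO4^3-(aq), so Q = [Zn^2+]^3[PO4^3-]^2
Q = (2.73 × 10^-2)^3(7.13 x 10^-3)^2 = 1.0 × 10^-9
Q > Ksp, so Zn3(PO4)2 will precipitate.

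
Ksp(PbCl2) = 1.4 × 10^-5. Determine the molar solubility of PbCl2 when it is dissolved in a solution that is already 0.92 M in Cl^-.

PbCl2(s) ⇌ Pb^2+(aq) + 2 Cl^-(aq)
Ksp = [Pb^2+][Cl^-]^2
If s mol/L dissolves here, [Pb^2+] = s, [Cl^-] = 0.92 + 2s ≈ 0.92 (Ksp is small, so little additional dissolves).
Ksp ≈ s × (0.92)^2
s = 1.7 × 10^-5 M
Check: 2s = 3.3 × 10^-5 ≪ 0.92, so the approximation is valid.

s = 1.7 x 10^-5 M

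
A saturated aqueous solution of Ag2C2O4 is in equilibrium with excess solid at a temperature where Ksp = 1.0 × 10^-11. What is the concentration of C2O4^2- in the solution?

[C2O4^2-] ≈ 1.4 × 10^-4 M

Ag2C2O4(s) ⇌ 2 Ag^+(aq) + C2O4^2-(aq)
Ksp = [Ag^+]^2[C2O4^2-]
If s mol/L of Ag2C2O4 dissolves, [Ag^+] = 2s and [C2O4^2-] = s.
Ksp = (2s)^2s = 4s^3
s^3 = 1.0 × 10^-11 / 4, so s = 1.36 × 10^-4 M
[C2O4^2-] = s = 1.4 × 10^-4 M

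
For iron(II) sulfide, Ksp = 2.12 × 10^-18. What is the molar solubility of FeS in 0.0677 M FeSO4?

FeS(s) ⇌ Fe^2+(aq) + S^2-(aq)
Ksp = [Fe^2+][S^2-]
If s mol/L dissolves here, [Fe^2+] = 0.0677 + s ≈ 0.0677, [S^2-] = s (common-ion effect: Fe^2+ is already 0.0677 M).
Ksp ≈ 0.0677 × s
s = 3.13 × 10^-17 M
Check: s = 3.1 x 10^-17 ≪ 0.0677, so the approximation is valid.

3.13e-17 M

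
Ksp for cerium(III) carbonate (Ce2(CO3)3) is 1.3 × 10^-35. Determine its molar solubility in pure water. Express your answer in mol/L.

Ce2(CO3)3(s) ⇌ 2 Ce^3+ + 3 CO3^2-
Ksp = [Ce^3+]^2[CO3^2-]^3
For each mole of Ce2(CO3)3 that dissolves: [Ce^3+] = 2s, [CO3^2-] = 3s.
Substituting: Ksp = (2s)^2(3s)^3 = 108s^5
s = (1.3 × 10^-35 / 108)^(1/5) = 4.1 × 10^-8 M

s ≈ 4.1 × 10^-8 M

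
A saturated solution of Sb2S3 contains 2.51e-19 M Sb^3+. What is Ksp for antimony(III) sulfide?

Sb2S3(s) <=> 2 Sb^3+ + 3 S^2-
Stoichiometry gives [S^2-] = (3/2)[Sb^3+] = 3.765 × 10^-19 M.
Ksp = [Sb^3+]^2[S^2-]^3
Ksp = (2.51 × 10^-19)^2 × (3.765 × 10^-19)^3 = 3.36 x 10^-93

Ksp ≈ 3.36 × 10^-93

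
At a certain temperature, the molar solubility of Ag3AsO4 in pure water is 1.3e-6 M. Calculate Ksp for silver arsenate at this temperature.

Ag3AsO4(s) ⇌ 3 Ag^+(aq) + AsO4^3-(aq)
If s mol/L of Ag3AsO4 dissolves, [Ag^+] = 3s and [AsO4^3-] = s.
Ksp = [Ag^+]^3[AsO4^3-]
Substituting: Ksp = (3s)^3s = 27s^4
With s = 1.3 × 10^-6: Ksp = 7.7 × 10^-23

Ksp ≈ 7.7 × 10^-23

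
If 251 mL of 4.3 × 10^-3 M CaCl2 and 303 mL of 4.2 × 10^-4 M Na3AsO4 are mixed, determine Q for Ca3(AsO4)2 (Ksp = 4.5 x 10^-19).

Total volume = 251 + 303 = 554 mL.
[Ca^2+] = 4.3 × 10^-3 × (251/554) = 1.95 × 10^-3 M
[AsO4^3-] = 4.2 x 10^-4 × (303/554) = 2.30 × 10^-4 M
Ca3(AsO4)2(s) ⇌ 3 Ca^2+(aq) + 2 AsO4^3-(aq), so Q = [Ca^2+]^3[AsO4^3-]^2
Q = (1.95 × 10^-3)^3(2.30 x 10^-4)^2 = 3.9 x 10^-16
Q > Ksp, so Ca3(AsO4)2 will precipitate.

Q = 3.9 × 10^-16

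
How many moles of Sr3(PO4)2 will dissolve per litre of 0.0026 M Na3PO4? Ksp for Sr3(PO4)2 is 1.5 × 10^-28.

Sr3(PO4)2(s) <=> 3 Sr^2+ + 2 PO4^3-
Ksp = [Sr^2+]^3[PO4^3-]^2
Let s be the molar solubility in this solution. [Sr^2+] = 3s, [PO4^3-] = 0.0026 + 2s ≈ 0.0026 (common-ion effect: PO4^3- is already 0.0026 M).
Ksp ≈ (3s)^3 × (0.0026)^2
s = 9.4 × 10^-9 M
Check: 2s = 1.9 x 10^-8 ≪ 0.0026, so the approximation is valid.

s ≈ 9.4e-9 M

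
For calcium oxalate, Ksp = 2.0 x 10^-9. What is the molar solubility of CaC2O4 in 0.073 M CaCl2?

CaC2O4(s) ⇌ Ca^2+ + C2O4^2-
Ksp = [Ca^2+][C2O4^2-]
Let s = moles of CaC2O4 that dissolve per litre. [Ca^2+] = 0.073 + s ≈ 0.073, [C2O4^2-] = s (since Ca^2+ from CaCl2 dominates).
Ksp ≈ 0.073 × s
s = 2.7 x 10^-8 M
Check: s = 2.7 × 10^-8 ≪ 0.073, so the approximation is valid.

s ≈ 2.7 × 10^-8 M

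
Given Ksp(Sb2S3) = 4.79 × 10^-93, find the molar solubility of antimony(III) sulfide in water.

Sb2S3(s) ⇌ 2 Sb^3+ + 3 S^2-
Ksp = [Sb^3+]^2[S^2-]^3
With molar solubility s: [Sb^3+] = 2s, [S^2-] = 3s.
Substituting: Ksp = (2s)^2(3s)^3 = 108s^5
Solving, s = (4.79 × 10^-93/108)^(1/5) = 1.35 × 10^-19 M

s = 1.35e-19 M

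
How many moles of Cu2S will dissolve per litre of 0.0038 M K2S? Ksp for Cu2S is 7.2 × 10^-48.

Cu2S(s) <=> 2 Cu^+ + S^2-
Ksp = [Cu^+]^2[S^2-]
Let s be the molar solubility in this solution. [Cu^+] = 2s, [S^2-] = 0.0038 + s ≈ 0.0038 (common-ion effect: S^2- is already 0.0038 M).
Ksp ≈ (2s)^2 × 0.0038
s = 2.2 × 10^-23 M
Check: s = 2.2 × 10^-23 ≪ 0.0038, so the approximation is valid.

s = 2.2 × 10^-23 M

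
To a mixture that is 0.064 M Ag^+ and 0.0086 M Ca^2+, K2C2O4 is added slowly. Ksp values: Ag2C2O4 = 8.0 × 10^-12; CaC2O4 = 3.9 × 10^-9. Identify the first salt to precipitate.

Precipitation of each salt starts when its ion product equals its Ksp.
For Ag2C2O4: 8.0 × 10^-12 = (0.064)^2 × [C2O4^2-]  ⇒  [C2O4^2-] = 2.0 × 10^-9 M.
For CaC2O4: 3.9 × 10^-9 = 0.0086 × [C2O4^2-]  ⇒  [C2O4^2-] = 4.5 x 10^-7 M.
The salt with the lower threshold [C2O4^2-] precipitates first: Ag2C2O4.

Ag2C2O4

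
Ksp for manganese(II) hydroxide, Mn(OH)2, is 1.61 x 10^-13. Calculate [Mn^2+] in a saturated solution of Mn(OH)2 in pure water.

Mn(OH)2(s) ⇌ Mn^2+(aq) + 2 OH^-(aq)
Ksp = [Mn^2+][OH^-]^2
For each mole of Mn(OH)2 that dissolves: [Mn^2+] = s, [OH^-] = 2s.
Substituting: Ksp = s(2s)^2 = 4s^3
s = (1.61 x 10^-13 / 4)^(1/3) = 3.427 × 10^-5 M
[Mn^2+] = s = 3.43 × 10^-5 M

3.43e-5 M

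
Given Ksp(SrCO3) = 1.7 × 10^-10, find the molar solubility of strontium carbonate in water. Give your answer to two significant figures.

s = 1.3e-5 M

SrCO3(s) ⇌ Sr^2+(aq) + CO3^2-(aq)
Ksp = [Sr^2+][CO3^2-]
Let s = molar solubility. Then [Sr^2+] = s and [CO3^2-] = s.
Ksp = s × s = s^2
s = √(1.7 × 10^-10) = 1.3 x 10^-5 M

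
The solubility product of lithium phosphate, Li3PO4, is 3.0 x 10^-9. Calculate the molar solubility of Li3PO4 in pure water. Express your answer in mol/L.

3.2 x 10^-3 M

Li3PO4(s) ⇌ 3 Li^+(aq) + PO4^3-(aq)
Ksp = [Li^+]^3[PO4^3-]
For each mole of Li3PO4 that dissolves: [Li^+] = 3s, [PO4^3-] = s.
Ksp = (3s)^3s = 27s^4
s^4 = 3.0 x 10^-9 / 27, so s = 3.2 × 10^-3 M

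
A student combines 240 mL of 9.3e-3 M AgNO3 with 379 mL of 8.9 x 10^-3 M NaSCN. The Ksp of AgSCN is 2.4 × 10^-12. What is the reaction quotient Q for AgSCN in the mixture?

Total volume = 240 + 379 = 619 mL.
[Ag^+] = 9.3 x 10^-3 × (240/619) = 3.61 × 10^-3 M
[SCN^-] = 8.9 × 10^-3 × (379/619) = 5.45 x 10^-3 M
AgSCN(s) ⇌ Ag^+(aq) + SCN^-(aq), so Q = [Ag^+][SCN^-]
Q = (3.61 × 10^-3)(5.45 x 10^-3) = 2.0 × 10^-5
Q > Ksp, so AgSCN will precipitate.

Q = 2.0 × 10^-5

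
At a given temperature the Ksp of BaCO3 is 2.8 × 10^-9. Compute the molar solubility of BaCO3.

BaCO3(s) ⇌ Ba^2+(aq) + CO3^2-(aq)
Ksp = [Ba^2+][CO3^2-]
With molar solubility s: [Ba^2+] = s, [CO3^2-] = s.
Ksp = (s)(s) = s^2
s = (2.8 × 10^-9)^(1/2) = 5.3 x 10^-5 M

5.3e-5 M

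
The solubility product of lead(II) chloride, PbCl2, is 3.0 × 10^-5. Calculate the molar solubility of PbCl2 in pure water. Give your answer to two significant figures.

PbCl2(s) ⇌ Pb^2+(aq) + 2 Cl^-(aq)
Ksp = [Pb^2+][Cl^-]^2
For each mole of PbCl2 that dissolves: [Pb^2+] = s, [Cl^-] = 2s.
Ksp = s(2s)^2 = 4s^3
s = (3.0 × 10^-5 / 4)^(1/3) = 2.0 × 10^-2 M

2.0 × 10^-2 M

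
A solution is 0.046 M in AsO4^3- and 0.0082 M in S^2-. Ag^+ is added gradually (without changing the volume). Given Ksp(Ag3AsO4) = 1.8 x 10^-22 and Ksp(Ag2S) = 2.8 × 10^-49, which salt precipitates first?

Ag2S

Precipitation of each salt starts when its ion product equals its Ksp.
For Ag3AsO4: 1.8 x 10^-22 = 0.046 × [Ag^+]^3  ⇒  [Ag^+] = 1.6 x 10^-7 M.
For Ag2S: 2.8 × 10^-49 = 0.0082 × [Ag^+]^2  ⇒  [Ag^+] = 5.8 × 10^-24 M.
The salt with the lower threshold [Ag^+] precipitates first: Ag2S.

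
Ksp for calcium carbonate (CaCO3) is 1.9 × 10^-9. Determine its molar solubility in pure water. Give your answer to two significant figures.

s ≈ 4.4 × 10^-5 M

CaCO3(s) <=> Ca^2+(aq) + CO3^2-(aq)
Ksp = [Ca^2+][CO3^2-]
With molar solubility s: [Ca^2+] = s, [CO3^2-] = s.
Ksp = s × s = s^2
s = √(1.9 × 10^-9) = 4.4 x 10^-5 M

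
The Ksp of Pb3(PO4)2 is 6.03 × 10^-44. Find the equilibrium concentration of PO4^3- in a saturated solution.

Pb3(PO4)2(s) <=> 3 Pb^2+ + 2 PO4^3-
Ksp = [Pb^2+]^3[PO4^3-]^2
With molar solubility s: [Pb^2+] = 3s, [PO4^3-] = 2s.
Substituting: Ksp = (3s)^3(2s)^2 = 108s^5
s^5 = 6.03 × 10^-44 / 108, so s = 8.900 x 10^-10 M
[PO4^3-] = 2s = 1.78 × 10^-9 M

[PO4^3-] = 1.78 x 10^-9 M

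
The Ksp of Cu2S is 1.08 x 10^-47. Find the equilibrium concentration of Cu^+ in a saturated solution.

[Cu^+] ≈ 2.78 x 10^-16 M

Cu2S(s) ⇌ 2 Cu^+ + S^2-
Ksp = [Cu^+]^2[S^2-]
If s mol/L of Cu2S dissolves, [Cu^+] = 2s and [S^2-] = s.
So Ksp = (2s)^2 × s = 4s^3
s^3 = 1.08 x 10^-47 / 4, so s = 1.392 × 10^-16 M
[Cu^+] = 2s = 2.78 × 10^-16 M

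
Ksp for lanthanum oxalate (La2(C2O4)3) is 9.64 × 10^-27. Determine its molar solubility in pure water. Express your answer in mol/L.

La2(C2O4)3(s) <=> 2 La^3+ + 3 C2O4^2-
Ksp = [La^3+]^2[C2O4^2-]^3
With molar solubility s: [La^3+] = 2s, [C2O4^2-] = 3s.
Ksp = (2s)^2(3s)^3 = 108s^5
Solving, s = (9.64 × 10^-27/108)^(1/5) = 2.46 × 10^-6 M

s = 2.46 x 10^-6 M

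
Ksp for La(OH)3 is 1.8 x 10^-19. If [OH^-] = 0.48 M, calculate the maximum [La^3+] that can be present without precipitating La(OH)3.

La(OH)3(s) <=> La^3+(aq) + 3 OH^-(aq)
Ksp = [La^3+][OH^-]^3
Precipitation begins when Q = Ksp. With [OH^-] = 0.48 M:
1.8 x 10^-19 = (0.48)^3 × [La^3+]
[La^3+] = (1.8 x 10^-19 / 1.11 × 10^-1) = 1.6 x 10^-18 M

[La^3+] ≈ 1.6 × 10^-18 M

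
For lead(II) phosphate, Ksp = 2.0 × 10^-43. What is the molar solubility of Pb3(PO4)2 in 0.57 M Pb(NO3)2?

s = 5.2 x 10^-22 M

Pb3(PO4)2(s) ⇌ 3 Pb^2+ + 2 PO4^3-
Ksp = [Pb^2+]^3[PO4^3-]^2
If s mol/L dissolves here, [Pb^2+] = 0.57 + 3s ≈ 0.57, [PO4^3-] = 2s (Ksp is small, so little additional dissolves).
Ksp ≈ (0.57)^3 × (2s)^2
s = 5.2 × 10^-22 M
Check: 3s = 1.6 × 10^-21 ≪ 0.57, so the approximation is valid.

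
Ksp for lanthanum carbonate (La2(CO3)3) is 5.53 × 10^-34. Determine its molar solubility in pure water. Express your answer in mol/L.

La2(CO3)3(s) <=> 2 La^3+ + 3 CO3^2-
Ksp = [La^3+]^2[CO3^2-]^3
If s mol/L of La2(CO3)3 dissolves, [La^3+] = 2s and [CO3^2-] = 3s.
Substituting: Ksp = (2s)^2(3s)^3 = 108s^5
Solving, s = (5.53 × 10^-34/108)^(1/5) = 8.75 × 10^-8 M

8.75e-8 M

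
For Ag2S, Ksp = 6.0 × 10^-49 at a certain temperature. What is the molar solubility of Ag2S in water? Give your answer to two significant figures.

Ag2S(s) ⇌ 2 Ag^+(aq) + S^2-(aq)
Ksp = [Ag^+]^2[S^2-]
Let s = molar solubility. Then [Ag^+] = 2s and [S^2-] = s.
So Ksp = (2s)^2 × s = 4s^3
s = (6.0 × 10^-49 / 4)^(1/3) = 5.3 × 10^-17 M

s ≈ 5.3 × 10^-17 M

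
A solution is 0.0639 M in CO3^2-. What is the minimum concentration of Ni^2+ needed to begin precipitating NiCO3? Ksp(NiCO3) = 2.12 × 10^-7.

[Ni^2+] = 3.32 x 10^-6 M

NiCO3(s) ⇌ Ni^2+ + CO3^2-
Ksp = [Ni^2+][CO3^2-]
Precipitation begins when Q = Ksp. With [CO3^2-] = 0.0639 M:
2.12 × 10^-7 = (0.0639) × [Ni^2+]
[Ni^2+] = (2.12 × 10^-7 / 6.39 × 10^-2) = 3.32 × 10^-6 M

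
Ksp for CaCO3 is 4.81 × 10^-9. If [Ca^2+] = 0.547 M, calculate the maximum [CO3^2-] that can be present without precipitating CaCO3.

CaCO3(s) <=> Ca^2+(aq) + CO3^2-(aq)
Ksp = [Ca^2+][CO3^2-]
Precipitation begins when Q = Ksp. With [Ca^2+] = 0.547 M:
4.81 × 10^-9 = (0.547) × [CO3^2-]
[CO3^2-] = (4.81 × 10^-9 / 5.47 × 10^-1) = 8.79 x 10^-9 M

[CO3^2-] ≈ 8.79 × 10^-9 M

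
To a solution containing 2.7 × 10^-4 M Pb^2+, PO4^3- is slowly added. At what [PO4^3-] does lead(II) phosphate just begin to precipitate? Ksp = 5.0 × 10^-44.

Pb3(PO4)2(s) <=> 3 Pb^2+(aq) + 2 PO4^3-(aq)
Ksp = [Pb^2+]^3[PO4^3-]^2
Precipitation begins when Q = Ksp. With [Pb^2+] = 2.7 × 10^-4 M:
5.0 × 10^-44 = (2.7 × 10^-4)^3 × [PO4^3-]^2
[PO4^3-] = (5.0 × 10^-44 / 1.97 × 10^-11)^(1/2) = 5.0 x 10^-17 M

[PO4^3-] = 5.0 × 10^-17 M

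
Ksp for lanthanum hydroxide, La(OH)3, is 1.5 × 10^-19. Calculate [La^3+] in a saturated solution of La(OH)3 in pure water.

[La^3+] = 8.6e-6 M

La(OH)3(s) <=> La^3+ + 3 OH^-
Ksp = [La^3+][OH^-]^3
If s mol/L of La(OH)3 dissolves, [La^3+] = s and [OH^-] = 3s.
So Ksp = s × (3s)^3 = 27s^4
Solving, s = (1.5 × 10^-19/27)^(1/4) = 8.63 x 10^-6 M
[La^3+] = s = 8.6 x 10^-6 M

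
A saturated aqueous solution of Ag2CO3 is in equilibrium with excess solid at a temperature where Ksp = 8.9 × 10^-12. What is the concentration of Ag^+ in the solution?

2.6e-4 M

Ag2CO3(s) <=> 2 Ag^+ + CO3^2-
Ksp = [Ag^+]^2[CO3^2-]
With molar solubility s: [Ag^+] = 2s, [CO3^2-] = s.
So Ksp = (2s)^2 × s = 4s^3
s = (8.9 × 10^-12 / 4)^(1/3) = 1.31 × 10^-4 M
[Ag^+] = 2s = 2.6 × 10^-4 M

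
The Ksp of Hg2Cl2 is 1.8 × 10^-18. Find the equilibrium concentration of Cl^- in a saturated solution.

[Cl^-] ≈ 1.5 × 10^-6 M

Hg2Cl2(s) ⇌ Hg2^2+(aq) + 2 Cl^-(aq)
Ksp = [Hg2^2+][Cl^-]^2
With molar solubility s: [Hg2^2+] = s, [Cl^-] = 2s.
Ksp = s(2s)^2 = 4s^3
Solving, s = (1.8 × 10^-18/4)^(1/3) = 7.66 × 10^-7 M
[Cl^-] = 2s = 1.5 × 10^-6 M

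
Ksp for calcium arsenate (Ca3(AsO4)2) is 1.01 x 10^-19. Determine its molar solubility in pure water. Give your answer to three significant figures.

6.23 × 10^-5 M

Ca3(AsO4)2(s) ⇌ 3 Ca^2+ + 2 AsO4^3-
Ksp = [Ca^2+]^3[AsO4^3-]^2
Let s = molar solubility. Then [Ca^2+] = 3s and [AsO4^3-] = 2s.
So Ksp = (3s)^3 × (2s)^2 = 108s^5
Solving, s = (1.01 x 10^-19/108)^(1/5) = 6.23 × 10^-5 M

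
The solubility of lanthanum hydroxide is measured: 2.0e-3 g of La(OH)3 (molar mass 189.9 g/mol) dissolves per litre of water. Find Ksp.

Ksp ≈ 3.3e-19

Molar solubility s = (2.0 × 10^-3 g/L) / (189.9 g/mol) = 1.05 × 10^-5 M.
La(OH)3(s) ⇌ La^3+(aq) + 3 OH^-(aq)
For each mole of La(OH)3 that dissolves: [La^3+] = s, [OH^-] = 3s.
Ksp = [La^3+][OH^-]^3
Substituting: Ksp = s(3s)^3 = 27s^4
Ksp = 27 × (1.05 × 10^-5)^4 = 3.3 x 10^-19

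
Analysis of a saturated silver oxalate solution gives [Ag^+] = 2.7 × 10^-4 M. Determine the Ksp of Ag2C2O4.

Ag2C2O4(s) ⇌ 2 Ag^+ + C2O4^2-
Stoichiometry gives [C2O4^2-] = (1/2)[Ag^+] = 1.35 × 10^-4 M.
Ksp = [Ag^+]^2[C2O4^2-]
Ksp = (2.7 x 10^-4)^2 × 1.35 x 10^-4 = 9.8 × 10^-12

9.8e-12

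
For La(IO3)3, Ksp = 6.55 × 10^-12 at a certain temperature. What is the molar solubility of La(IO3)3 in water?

7.02 x 10^-4 M

La(IO3)3(s) ⇌ La^3+(aq) + 3 IO3^-(aq)
Ksp = [La^3+][IO3^-]^3
For each mole of La(IO3)3 that dissolves: [La^3+] = s, [IO3^-] = 3s.
Substituting: Ksp = s(3s)^3 = 27s^4
s^4 = 6.55 × 10^-12 / 27, so s = 7.02 × 10^-4 M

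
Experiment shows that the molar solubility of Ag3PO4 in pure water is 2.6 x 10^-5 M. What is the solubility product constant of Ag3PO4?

Ksp ≈ 1.2 x 10^-17

Ag3PO4(s) <=> 3 Ag^+(aq) + PO4^3-(aq)
If s mol/L of Ag3PO4 dissolves, [Ag^+] = 3s and [PO4^3-] = s.
Ksp = [Ag^+]^3[PO4^3-]
So Ksp = (3s)^3 × s = 27s^4
Ksp = 27 × (2.6 x 10^-5)^4 = 1.2 × 10^-17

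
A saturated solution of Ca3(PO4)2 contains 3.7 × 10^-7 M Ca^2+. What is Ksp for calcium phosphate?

3.1 × 10^-33

Ca3(PO4)2(s) ⇌ 3 Ca^2+ + 2 PO4^3-
Stoichiometry gives [PO4^3-] = (2/3)[Ca^2+] = 2.47 × 10^-7 M.
Ksp = [Ca^2+]^3[PO4^3-]^2
Ksp = (3.7 x 10^-7)^3 × (2.47 x 10^-7)^2 = 3.1 x 10^-33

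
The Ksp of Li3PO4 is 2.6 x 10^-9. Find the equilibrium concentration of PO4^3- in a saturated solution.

[PO4^3-] ≈ 3.1e-3 M

Li3PO4(s) ⇌ 3 Li^+ + PO4^3-
Ksp = [Li^+]^3[PO4^3-]
With molar solubility s: [Li^+] = 3s, [PO4^3-] = s.
Substituting: Ksp = (3s)^3s = 27s^4
Solving, s = (2.6 x 10^-9/27)^(1/4) = 3.13 x 10^-3 M
[PO4^3-] = s = 3.1 × 10^-3 M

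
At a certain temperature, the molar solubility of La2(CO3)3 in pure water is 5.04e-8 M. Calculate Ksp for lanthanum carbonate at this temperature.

Ksp = 3.51 x 10^-35

La2(CO3)3(s) ⇌ 2 La^3+ + 3 CO3^2-
If s mol/L of La2(CO3)3 dissolves, [La^3+] = 2s and [CO3^2-] = 3s.
Ksp = [La^3+]^2[CO3^2-]^3
Ksp = (2s)^2(3s)^3 = 108s^5
With s = 5.04 × 10^-8: Ksp = 3.51 x 10^-35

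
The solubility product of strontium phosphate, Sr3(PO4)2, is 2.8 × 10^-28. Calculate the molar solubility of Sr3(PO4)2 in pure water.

s = 1.2 × 10^-6 M

Sr3(PO4)2(s) <=> 3 Sr^2+(aq) + 2 PO4^3-(aq)
Ksp = [Sr^2+]^3[PO4^3-]^2
Let s = molar solubility. Then [Sr^2+] = 3s and [PO4^3-] = 2s.
So Ksp = (3s)^3 × (2s)^2 = 108s^5
Solving, s = (2.8 × 10^-28/108)^(1/5) = 1.2 × 10^-6 M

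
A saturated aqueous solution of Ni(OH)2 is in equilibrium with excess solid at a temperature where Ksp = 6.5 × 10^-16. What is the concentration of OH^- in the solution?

[OH^-] = 1.1 × 10^-5 M

Ni(OH)2(s) ⇌ Ni^2+ + 2 OH^-
Ksp = [Ni^2+][OH^-]^2
If s mol/L of Ni(OH)2 dissolves, [Ni^2+] = s and [OH^-] = 2s.
Substituting: Ksp = s(2s)^2 = 4s^3
s^3 = 6.5 × 10^-16 / 4, so s = 5.46 × 10^-6 M
[OH^-] = 2s = 1.1 × 10^-5 M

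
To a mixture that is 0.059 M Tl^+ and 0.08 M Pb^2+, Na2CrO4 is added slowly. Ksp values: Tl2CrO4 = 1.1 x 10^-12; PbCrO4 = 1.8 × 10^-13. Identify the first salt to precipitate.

PbCrO4

Each salt begins to precipitate when Q = Ksp, i.e. when [CrO4^2-] reaches its threshold.
For Tl2CrO4: 1.1 x 10^-12 = (0.059)^2 × [CrO4^2-]  ⇒  [CrO4^2-] = 3.2 x 10^-10 M.
For PbCrO4: 1.8 × 10^-13 = 0.08 × [CrO4^2-]  ⇒  [CrO4^2-] = 2.3 × 10^-12 M.
The salt with the lower threshold [CrO4^2-] precipitates first: PbCrO4.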